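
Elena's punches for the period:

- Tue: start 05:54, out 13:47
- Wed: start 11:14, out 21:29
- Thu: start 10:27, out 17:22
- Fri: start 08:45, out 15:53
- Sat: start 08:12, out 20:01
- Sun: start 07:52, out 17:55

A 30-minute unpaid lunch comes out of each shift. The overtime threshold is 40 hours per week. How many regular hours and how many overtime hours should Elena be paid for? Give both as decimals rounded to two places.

Regular 40.00 hours, overtime 11.05 hours

Tue: 05:54–13:47 = 7 h 53 min; less 30 min break → 7 h 23 min
Wed: 11:14–21:29 = 10 h 15 min; less 30 min break → 9 h 45 min
Thu: 10:27–17:22 = 6 h 55 min; less 30 min break → 6 h 25 min
Fri: 08:45–15:53 = 7 h 8 min; less 30 min break → 6 h 38 min
Sat: 08:12–20:01 = 11 h 49 min; less 30 min break → 11 h 19 min
Sun: 07:52–17:55 = 10 h 3 min; less 30 min break → 9 h 33 min
Total worked: 51 h 3 min = 51.05 h.
Threshold 40 h → overtime 11 h 3 min, regular 40 h 0 min.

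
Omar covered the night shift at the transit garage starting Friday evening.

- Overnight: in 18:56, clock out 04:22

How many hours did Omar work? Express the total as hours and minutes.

9 h 26 min

Overnight: 18:56 → midnight = 5 h 4 min; midnight → 04:22 = 4 h 22 min; span 9 h 26 min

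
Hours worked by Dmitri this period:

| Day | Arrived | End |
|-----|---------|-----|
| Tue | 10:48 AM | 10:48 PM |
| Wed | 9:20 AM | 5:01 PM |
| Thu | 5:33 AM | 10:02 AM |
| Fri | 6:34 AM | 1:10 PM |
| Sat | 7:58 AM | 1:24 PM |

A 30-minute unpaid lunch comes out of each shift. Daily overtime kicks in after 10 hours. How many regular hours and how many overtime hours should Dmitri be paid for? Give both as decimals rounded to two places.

Regular 32.20 hours, overtime 1.50 hours

Tue: 10:48 AM–10:48 PM = 12 h 0 min; less 30 min break → 11 h 30 min
Wed: 9:20 AM–5:01 PM = 7 h 41 min; less 30 min break → 7 h 11 min
Thu: 5:33 AM–10:02 AM = 4 h 29 min; less 30 min break → 3 h 59 min
Fri: 6:34 AM–1:10 PM = 6 h 36 min; less 30 min break → 6 h 6 min
Sat: 7:58 AM–1:24 PM = 5 h 26 min; less 30 min break → 4 h 56 min
Tue reg 10 h 0 min / OT 1 h 30 min; Wed reg 7 h 11 min / OT 0 h 0 min; Thu reg 3 h 59 min / OT 0 h 0 min; Fri reg 6 h 6 min / OT 0 h 0 min; Sat reg 4 h 56 min / OT 0 h 0 min.
Totals: regular 32 h 12 min, overtime 1 h 30 min.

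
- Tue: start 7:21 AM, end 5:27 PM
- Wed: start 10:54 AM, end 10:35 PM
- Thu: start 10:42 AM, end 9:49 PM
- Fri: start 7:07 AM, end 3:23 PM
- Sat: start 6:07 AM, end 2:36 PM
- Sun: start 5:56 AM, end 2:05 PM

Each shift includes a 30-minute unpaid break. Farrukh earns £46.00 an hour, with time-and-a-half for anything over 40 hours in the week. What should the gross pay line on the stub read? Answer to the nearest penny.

Tue: 7:21 AM–5:27 PM = 10 h 6 min; less 30 min break → 9 h 36 min
Wed: 10:54 AM–10:35 PM = 11 h 41 min; less 30 min break → 11 h 11 min
Thu: 10:42 AM–9:49 PM = 11 h 7 min; less 30 min break → 10 h 37 min
Fri: 7:07 AM–3:23 PM = 8 h 16 min; less 30 min break → 7 h 46 min
Sat: 6:07 AM–2:36 PM = 8 h 29 min; less 30 min break → 7 h 59 min
Sun: 5:56 AM–2:05 PM = 8 h 9 min; less 30 min break → 7 h 39 min
Total worked: 54 h 48 min = 3288 min.
Regular 40 h 0 min = 2400 min at £46.00/h; overtime 14 h 48 min = 888 min at £69.00/h.
Pay = (2400 × £46.00 + 888 × £69.00) ÷ 60 = £2861.20.

£2861.20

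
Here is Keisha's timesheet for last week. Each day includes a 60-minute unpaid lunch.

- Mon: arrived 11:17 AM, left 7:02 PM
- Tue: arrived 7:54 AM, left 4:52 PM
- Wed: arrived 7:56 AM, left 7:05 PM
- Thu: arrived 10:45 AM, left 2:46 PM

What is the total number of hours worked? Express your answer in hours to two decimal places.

Mon: 11:17 AM–7:02 PM = 7 h 45 min; less 60 min break → 6 h 45 min
Tue: 7:54 AM–4:52 PM = 8 h 58 min; less 60 min break → 7 h 58 min
Wed: 7:56 AM–7:05 PM = 11 h 9 min; less 60 min break → 10 h 9 min
Thu: 10:45 AM–2:46 PM = 4 h 1 min; less 60 min break → 3 h 1 min
Total: 6 h 45 min + 7 h 58 min + 10 h 9 min + 3 h 1 min = 27 h 53 min.

27.88 hours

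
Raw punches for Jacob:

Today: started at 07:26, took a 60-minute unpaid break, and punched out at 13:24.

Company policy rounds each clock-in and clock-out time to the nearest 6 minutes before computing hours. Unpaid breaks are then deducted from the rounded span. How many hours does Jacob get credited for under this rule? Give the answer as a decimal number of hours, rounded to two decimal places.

5.00 hours

Today: in 07:26→07:24, out 13:24→13:24; 6 h 0 min − 60 min = 5 h 0 min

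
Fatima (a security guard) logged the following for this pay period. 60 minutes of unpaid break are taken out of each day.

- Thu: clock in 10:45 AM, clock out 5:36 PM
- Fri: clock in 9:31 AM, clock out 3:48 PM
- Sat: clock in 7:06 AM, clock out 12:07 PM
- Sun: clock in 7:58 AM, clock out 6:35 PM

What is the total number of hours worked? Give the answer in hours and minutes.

Thu: 10:45 AM–5:36 PM = 6 h 51 min; less 60 min break → 5 h 51 min
Fri: 9:31 AM–3:48 PM = 6 h 17 min; less 60 min break → 5 h 17 min
Sat: 7:06 AM–12:07 PM = 5 h 1 min; less 60 min break → 4 h 1 min
Sun: 7:58 AM–6:35 PM = 10 h 37 min; less 60 min break → 9 h 37 min
Total: 5 h 51 min + 5 h 17 min + 4 h 1 min + 9 h 37 min = 24 h 46 min.

24 h 46 min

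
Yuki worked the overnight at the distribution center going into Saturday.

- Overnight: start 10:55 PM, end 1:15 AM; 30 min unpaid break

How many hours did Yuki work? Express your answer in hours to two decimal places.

Overnight: 10:55 PM → midnight = 1 h 5 min; midnight → 1:15 AM = 1 h 15 min; span 2 h 20 min; less 30 min break → 1 h 50 min

1.83 hours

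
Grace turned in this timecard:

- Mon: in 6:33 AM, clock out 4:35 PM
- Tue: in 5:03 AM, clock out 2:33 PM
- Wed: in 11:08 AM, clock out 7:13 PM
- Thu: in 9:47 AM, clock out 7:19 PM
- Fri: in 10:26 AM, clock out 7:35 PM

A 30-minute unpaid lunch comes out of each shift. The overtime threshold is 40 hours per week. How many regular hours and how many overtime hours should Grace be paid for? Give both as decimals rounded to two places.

Regular 40.00 hours, overtime 3.80 hours

Mon: 6:33 AM–4:35 PM = 10 h 2 min; less 30 min break → 9 h 32 min
Tue: 5:03 AM–2:33 PM = 9 h 30 min; less 30 min break → 9 h 0 min
Wed: 11:08 AM–7:13 PM = 8 h 5 min; less 30 min break → 7 h 35 min
Thu: 9:47 AM–7:19 PM = 9 h 32 min; less 30 min break → 9 h 2 min
Fri: 10:26 AM–7:35 PM = 9 h 9 min; less 30 min break → 8 h 39 min
Total worked: 43 h 48 min = 43.80 h.
Threshold 40 h → overtime 3 h 48 min, regular 40 h 0 min.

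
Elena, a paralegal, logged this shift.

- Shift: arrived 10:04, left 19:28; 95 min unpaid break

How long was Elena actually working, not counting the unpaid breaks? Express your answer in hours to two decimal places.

7.82 hours

Shift: 10:04–19:28 = 9 h 24 min; less 95 min break → 7 h 49 min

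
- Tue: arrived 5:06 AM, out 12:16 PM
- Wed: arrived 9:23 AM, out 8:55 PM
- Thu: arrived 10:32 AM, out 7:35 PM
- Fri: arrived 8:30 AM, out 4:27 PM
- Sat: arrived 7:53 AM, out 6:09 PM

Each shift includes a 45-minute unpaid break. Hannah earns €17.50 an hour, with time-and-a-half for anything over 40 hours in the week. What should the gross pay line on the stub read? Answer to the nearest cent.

€758.19

Tue: 5:06 AM–12:16 PM = 7 h 10 min; less 45 min break → 6 h 25 min
Wed: 9:23 AM–8:55 PM = 11 h 32 min; less 45 min break → 10 h 47 min
Thu: 10:32 AM–7:35 PM = 9 h 3 min; less 45 min break → 8 h 18 min
Fri: 8:30 AM–4:27 PM = 7 h 57 min; less 45 min break → 7 h 12 min
Sat: 7:53 AM–6:09 PM = 10 h 16 min; less 45 min break → 9 h 31 min
Total worked: 42 h 13 min = 2533 min.
Regular 40 h 0 min = 2400 min at €17.50/h; overtime 2 h 13 min = 133 min at €26.25/h.
Pay = (2400 × €17.50 + 133 × €26.25) ÷ 60 = €758.19.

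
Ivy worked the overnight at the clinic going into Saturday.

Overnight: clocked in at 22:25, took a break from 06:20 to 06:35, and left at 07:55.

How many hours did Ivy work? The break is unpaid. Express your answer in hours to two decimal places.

9.25 hours

Overnight: 22:25 → midnight = 1 h 35 min; midnight → 07:55 = 7 h 55 min; span 9 h 30 min; less 15 min break → 9 h 15 min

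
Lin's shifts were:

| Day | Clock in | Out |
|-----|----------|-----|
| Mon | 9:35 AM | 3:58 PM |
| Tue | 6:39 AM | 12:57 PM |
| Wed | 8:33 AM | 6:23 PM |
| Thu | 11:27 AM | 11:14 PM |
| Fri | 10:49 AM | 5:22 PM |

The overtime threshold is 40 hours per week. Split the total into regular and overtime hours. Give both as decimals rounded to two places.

Regular 40.00 hours, overtime 0.85 hours

Mon: 9:35 AM–3:58 PM = 6 h 23 min
Tue: 6:39 AM–12:57 PM = 6 h 18 min
Wed: 8:33 AM–6:23 PM = 9 h 50 min
Thu: 11:27 AM–11:14 PM = 11 h 47 min
Fri: 10:49 AM–5:22 PM = 6 h 33 min
Total worked: 40 h 51 min = 40.85 h.
Threshold 40 h → overtime 0 h 51 min, regular 40 h 0 min.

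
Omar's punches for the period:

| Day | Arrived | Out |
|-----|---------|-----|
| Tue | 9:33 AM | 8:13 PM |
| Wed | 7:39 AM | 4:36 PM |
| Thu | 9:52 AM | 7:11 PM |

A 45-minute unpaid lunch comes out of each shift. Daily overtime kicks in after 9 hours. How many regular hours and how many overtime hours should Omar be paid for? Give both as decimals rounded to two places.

Tue: 9:33 AM–8:13 PM = 10 h 40 min; less 45 min break → 9 h 55 min
Wed: 7:39 AM–4:36 PM = 8 h 57 min; less 45 min break → 8 h 12 min
Thu: 9:52 AM–7:11 PM = 9 h 19 min; less 45 min break → 8 h 34 min
Tue reg 9 h 0 min / OT 0 h 55 min; Wed reg 8 h 12 min / OT 0 h 0 min; Thu reg 8 h 34 min / OT 0 h 0 min.
Totals: regular 25 h 46 min, overtime 0 h 55 min.

Regular 25.77 hours, overtime 0.92 hours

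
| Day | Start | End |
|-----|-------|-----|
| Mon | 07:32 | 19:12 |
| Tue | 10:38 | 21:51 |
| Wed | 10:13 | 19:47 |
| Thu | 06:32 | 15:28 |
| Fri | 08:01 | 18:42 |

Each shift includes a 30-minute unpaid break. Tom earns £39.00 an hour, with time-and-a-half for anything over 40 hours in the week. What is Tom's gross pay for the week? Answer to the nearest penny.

£2119.65

Mon: 07:32–19:12 = 11 h 40 min; less 30 min break → 11 h 10 min
Tue: 10:38–21:51 = 11 h 13 min; less 30 min break → 10 h 43 min
Wed: 10:13–19:47 = 9 h 34 min; less 30 min break → 9 h 4 min
Thu: 06:32–15:28 = 8 h 56 min; less 30 min break → 8 h 26 min
Fri: 08:01–18:42 = 10 h 41 min; less 30 min break → 10 h 11 min
Total worked: 49 h 34 min = 2974 min.
Regular 40 h 0 min = 2400 min at £39.00/h; overtime 9 h 34 min = 574 min at £58.50/h.
Pay = (2400 × £39.00 + 574 × £58.50) ÷ 60 = £2119.65.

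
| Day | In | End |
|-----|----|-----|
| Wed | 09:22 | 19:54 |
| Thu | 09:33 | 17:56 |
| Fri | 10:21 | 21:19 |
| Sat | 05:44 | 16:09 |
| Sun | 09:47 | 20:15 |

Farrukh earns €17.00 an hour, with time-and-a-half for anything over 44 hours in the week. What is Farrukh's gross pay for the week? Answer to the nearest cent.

Wed: 09:22–19:54 = 10 h 32 min
Thu: 09:33–17:56 = 8 h 23 min
Fri: 10:21–21:19 = 10 h 58 min
Sat: 05:44–16:09 = 10 h 25 min
Sun: 09:47–20:15 = 10 h 28 min
Total worked: 50 h 46 min = 3046 min.
Regular 44 h 0 min = 2640 min at €17.00/h; overtime 6 h 46 min = 406 min at €25.50/h.
Pay = (2640 × €17.00 + 406 × €25.50) ÷ 60 = €920.55.

€920.55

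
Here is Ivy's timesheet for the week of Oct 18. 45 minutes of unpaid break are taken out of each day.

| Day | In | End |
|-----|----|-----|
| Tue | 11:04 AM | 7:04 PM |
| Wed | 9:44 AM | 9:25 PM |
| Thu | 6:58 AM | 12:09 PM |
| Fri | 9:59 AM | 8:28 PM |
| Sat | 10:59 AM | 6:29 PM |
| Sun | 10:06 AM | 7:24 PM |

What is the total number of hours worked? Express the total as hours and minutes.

47 h 39 min

Tue: 11:04 AM–7:04 PM = 8 h 0 min; less 45 min break → 7 h 15 min
Wed: 9:44 AM–9:25 PM = 11 h 41 min; less 45 min break → 10 h 56 min
Thu: 6:58 AM–12:09 PM = 5 h 11 min; less 45 min break → 4 h 26 min
Fri: 9:59 AM–8:28 PM = 10 h 29 min; less 45 min break → 9 h 44 min
Sat: 10:59 AM–6:29 PM = 7 h 30 min; less 45 min break → 6 h 45 min
Sun: 10:06 AM–7:24 PM = 9 h 18 min; less 45 min break → 8 h 33 min
Total: 7 h 15 min + 10 h 56 min + 4 h 26 min + 9 h 44 min + 6 h 45 min + 8 h 33 min = 47 h 39 min.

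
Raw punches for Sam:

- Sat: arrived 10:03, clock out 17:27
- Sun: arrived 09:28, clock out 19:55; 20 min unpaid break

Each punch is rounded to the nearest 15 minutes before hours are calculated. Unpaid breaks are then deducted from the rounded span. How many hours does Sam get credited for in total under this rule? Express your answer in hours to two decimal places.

Sat: in 10:03→10:00, out 17:27→17:30; 7 h 30 min
Sun: in 09:28→09:30, out 19:55→20:00; 10 h 30 min − 20 min = 10 h 10 min
Total credited: 17 h 40 min.

17.67 hours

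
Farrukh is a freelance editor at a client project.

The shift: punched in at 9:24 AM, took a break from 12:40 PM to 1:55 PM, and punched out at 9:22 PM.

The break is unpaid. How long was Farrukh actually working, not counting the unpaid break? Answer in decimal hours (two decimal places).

The shift: 9:24 AM–9:22 PM = 11 h 58 min; less 75 min break → 10 h 43 min

10.72 hours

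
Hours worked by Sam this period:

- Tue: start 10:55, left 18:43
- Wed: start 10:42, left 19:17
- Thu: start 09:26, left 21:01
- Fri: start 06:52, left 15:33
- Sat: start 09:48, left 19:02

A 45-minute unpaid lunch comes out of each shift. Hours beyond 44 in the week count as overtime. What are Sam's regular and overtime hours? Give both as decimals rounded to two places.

Tue: 10:55–18:43 = 7 h 48 min; less 45 min break → 7 h 3 min
Wed: 10:42–19:17 = 8 h 35 min; less 45 min break → 7 h 50 min
Thu: 09:26–21:01 = 11 h 35 min; less 45 min break → 10 h 50 min
Fri: 06:52–15:33 = 8 h 41 min; less 45 min break → 7 h 56 min
Sat: 09:48–19:02 = 9 h 14 min; less 45 min break → 8 h 29 min
Total worked: 42 h 8 min = 42.13 h.
Threshold 44 h → overtime 0 h 0 min, regular 42 h 8 min.

Regular 42.13 hours, overtime 0.00 hours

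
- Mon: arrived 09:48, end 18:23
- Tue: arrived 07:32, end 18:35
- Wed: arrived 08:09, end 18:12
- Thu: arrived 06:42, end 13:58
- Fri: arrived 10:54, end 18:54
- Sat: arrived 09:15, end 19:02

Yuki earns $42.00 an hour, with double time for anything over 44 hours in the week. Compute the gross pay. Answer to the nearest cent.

Mon: 09:48–18:23 = 8 h 35 min
Tue: 07:32–18:35 = 11 h 3 min
Wed: 08:09–18:12 = 10 h 3 min
Thu: 06:42–13:58 = 7 h 16 min
Fri: 10:54–18:54 = 8 h 0 min
Sat: 09:15–19:02 = 9 h 47 min
Total worked: 54 h 44 min = 3284 min.
Regular 44 h 0 min = 2640 min at $42.00/h; overtime 10 h 44 min = 644 min at $84.00/h.
Pay = (2640 × $42.00 + 644 × $84.00) ÷ 60 = $2749.60.

$2749.60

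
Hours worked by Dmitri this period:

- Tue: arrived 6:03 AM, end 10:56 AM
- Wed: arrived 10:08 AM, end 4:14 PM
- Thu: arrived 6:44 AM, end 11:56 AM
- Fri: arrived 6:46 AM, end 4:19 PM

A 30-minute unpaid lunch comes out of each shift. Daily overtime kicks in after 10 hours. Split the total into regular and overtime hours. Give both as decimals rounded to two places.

Regular 23.73 hours, overtime 0.00 hours

Tue: 6:03 AM–10:56 AM = 4 h 53 min; less 30 min break → 4 h 23 min
Wed: 10:08 AM–4:14 PM = 6 h 6 min; less 30 min break → 5 h 36 min
Thu: 6:44 AM–11:56 AM = 5 h 12 min; less 30 min break → 4 h 42 min
Fri: 6:46 AM–4:19 PM = 9 h 33 min; less 30 min break → 9 h 3 min
Tue reg 4 h 23 min / OT 0 h 0 min; Wed reg 5 h 36 min / OT 0 h 0 min; Thu reg 4 h 42 min / OT 0 h 0 min; Fri reg 9 h 3 min / OT 0 h 0 min.
Totals: regular 23 h 44 min, overtime 0 h 0 min.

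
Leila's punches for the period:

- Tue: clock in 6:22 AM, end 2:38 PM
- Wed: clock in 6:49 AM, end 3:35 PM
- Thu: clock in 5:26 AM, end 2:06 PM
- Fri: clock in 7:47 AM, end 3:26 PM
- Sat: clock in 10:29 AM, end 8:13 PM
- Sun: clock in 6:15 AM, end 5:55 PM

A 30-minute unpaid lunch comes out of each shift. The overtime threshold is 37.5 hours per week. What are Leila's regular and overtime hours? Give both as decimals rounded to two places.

Regular 37.50 hours, overtime 14.25 hours

Tue: 6:22 AM–2:38 PM = 8 h 16 min; less 30 min break → 7 h 46 min
Wed: 6:49 AM–3:35 PM = 8 h 46 min; less 30 min break → 8 h 16 min
Thu: 5:26 AM–2:06 PM = 8 h 40 min; less 30 min break → 8 h 10 min
Fri: 7:47 AM–3:26 PM = 7 h 39 min; less 30 min break → 7 h 9 min
Sat: 10:29 AM–8:13 PM = 9 h 44 min; less 30 min break → 9 h 14 min
Sun: 6:15 AM–5:55 PM = 11 h 40 min; less 30 min break → 11 h 10 min
Total worked: 51 h 45 min = 51.75 h.
Threshold 37.5 h → overtime 14 h 15 min, regular 37 h 30 min.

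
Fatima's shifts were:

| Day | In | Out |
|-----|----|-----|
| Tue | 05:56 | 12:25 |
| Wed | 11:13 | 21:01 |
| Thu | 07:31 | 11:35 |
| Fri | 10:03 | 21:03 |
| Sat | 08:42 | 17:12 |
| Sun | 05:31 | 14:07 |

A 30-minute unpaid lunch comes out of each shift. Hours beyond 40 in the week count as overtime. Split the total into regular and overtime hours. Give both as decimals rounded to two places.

Regular 40.00 hours, overtime 5.45 hours

Tue: 05:56–12:25 = 6 h 29 min; less 30 min break → 5 h 59 min
Wed: 11:13–21:01 = 9 h 48 min; less 30 min break → 9 h 18 min
Thu: 07:31–11:35 = 4 h 4 min; less 30 min break → 3 h 34 min
Fri: 10:03–21:03 = 11 h 0 min; less 30 min break → 10 h 30 min
Sat: 08:42–17:12 = 8 h 30 min; less 30 min break → 8 h 0 min
Sun: 05:31–14:07 = 8 h 36 min; less 30 min break → 8 h 6 min
Total worked: 45 h 27 min = 45.45 h.
Threshold 40 h → overtime 5 h 27 min, regular 40 h 0 min.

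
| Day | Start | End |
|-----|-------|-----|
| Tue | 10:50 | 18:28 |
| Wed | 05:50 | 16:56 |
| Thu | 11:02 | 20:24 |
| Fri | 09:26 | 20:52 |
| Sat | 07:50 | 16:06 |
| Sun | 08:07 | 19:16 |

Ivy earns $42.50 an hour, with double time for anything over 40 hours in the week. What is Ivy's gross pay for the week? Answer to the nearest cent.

$3310.75

Tue: 10:50–18:28 = 7 h 38 min
Wed: 05:50–16:56 = 11 h 6 min
Thu: 11:02–20:24 = 9 h 22 min
Fri: 09:26–20:52 = 11 h 26 min
Sat: 07:50–16:06 = 8 h 16 min
Sun: 08:07–19:16 = 11 h 9 min
Total worked: 58 h 57 min = 3537 min.
Regular 40 h 0 min = 2400 min at $42.50/h; overtime 18 h 57 min = 1137 min at $85.00/h.
Pay = (2400 × $42.50 + 1137 × $85.00) ÷ 60 = $3310.75.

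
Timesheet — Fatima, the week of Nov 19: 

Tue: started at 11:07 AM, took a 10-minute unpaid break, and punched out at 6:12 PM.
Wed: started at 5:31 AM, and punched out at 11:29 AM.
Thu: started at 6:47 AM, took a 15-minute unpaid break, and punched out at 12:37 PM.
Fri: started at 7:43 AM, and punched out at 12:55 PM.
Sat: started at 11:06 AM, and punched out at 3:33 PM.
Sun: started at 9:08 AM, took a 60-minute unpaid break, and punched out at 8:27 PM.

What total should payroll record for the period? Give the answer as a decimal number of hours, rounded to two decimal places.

Tue: 11:07 AM–6:12 PM = 7 h 5 min; less 10 min break → 6 h 55 min
Wed: 5:31 AM–11:29 AM = 5 h 58 min
Thu: 6:47 AM–12:37 PM = 5 h 50 min; less 15 min break → 5 h 35 min
Fri: 7:43 AM–12:55 PM = 5 h 12 min
Sat: 11:06 AM–3:33 PM = 4 h 27 min
Sun: 9:08 AM–8:27 PM = 11 h 19 min; less 60 min break → 10 h 19 min
Total: 6 h 55 min + 5 h 58 min + 5 h 35 min + 5 h 12 min + 4 h 27 min + 10 h 19 min = 38 h 26 min.

38.43 hours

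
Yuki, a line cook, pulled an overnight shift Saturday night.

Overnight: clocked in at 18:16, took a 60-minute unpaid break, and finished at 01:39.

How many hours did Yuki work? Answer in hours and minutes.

Overnight: 18:16 → midnight = 5 h 44 min; midnight → 01:39 = 1 h 39 min; span 7 h 23 min; less 60 min break → 6 h 23 min

6 h 23 min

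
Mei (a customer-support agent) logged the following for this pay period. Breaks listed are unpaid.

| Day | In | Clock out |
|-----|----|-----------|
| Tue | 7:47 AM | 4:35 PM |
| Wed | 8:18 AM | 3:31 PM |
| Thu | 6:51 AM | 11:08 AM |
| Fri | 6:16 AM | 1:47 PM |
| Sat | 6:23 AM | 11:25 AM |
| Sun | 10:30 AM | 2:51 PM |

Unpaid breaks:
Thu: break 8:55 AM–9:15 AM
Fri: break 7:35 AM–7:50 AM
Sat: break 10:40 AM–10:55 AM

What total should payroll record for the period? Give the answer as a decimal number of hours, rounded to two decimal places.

36.37 hours

Tue: 7:47 AM–4:35 PM = 8 h 48 min
Wed: 8:18 AM–3:31 PM = 7 h 13 min
Thu: 6:51 AM–11:08 AM = 4 h 17 min; less 20 min break → 3 h 57 min
Fri: 6:16 AM–1:47 PM = 7 h 31 min; less 15 min break → 7 h 16 min
Sat: 6:23 AM–11:25 AM = 5 h 2 min; less 15 min break → 4 h 47 min
Sun: 10:30 AM–2:51 PM = 4 h 21 min
Total: 8 h 48 min + 7 h 13 min + 3 h 57 min + 7 h 16 min + 4 h 47 min + 4 h 21 min = 36 h 22 min.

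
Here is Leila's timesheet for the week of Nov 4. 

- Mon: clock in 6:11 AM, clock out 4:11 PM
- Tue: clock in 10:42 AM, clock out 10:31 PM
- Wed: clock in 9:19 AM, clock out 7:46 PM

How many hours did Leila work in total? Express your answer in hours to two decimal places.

Mon: 6:11 AM–4:11 PM = 10 h 0 min
Tue: 10:42 AM–10:31 PM = 11 h 49 min
Wed: 9:19 AM–7:46 PM = 10 h 27 min
Total: 10 h 0 min + 11 h 49 min + 10 h 27 min = 32 h 16 min.

32.27 hours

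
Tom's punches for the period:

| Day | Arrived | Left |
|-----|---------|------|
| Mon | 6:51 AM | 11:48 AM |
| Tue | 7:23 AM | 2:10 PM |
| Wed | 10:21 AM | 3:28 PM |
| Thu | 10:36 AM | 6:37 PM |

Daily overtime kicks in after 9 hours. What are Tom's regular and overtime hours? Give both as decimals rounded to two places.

Regular 24.87 hours, overtime 0.00 hours

Mon: 6:51 AM–11:48 AM = 4 h 57 min
Tue: 7:23 AM–2:10 PM = 6 h 47 min
Wed: 10:21 AM–3:28 PM = 5 h 7 min
Thu: 10:36 AM–6:37 PM = 8 h 1 min
Mon reg 4 h 57 min / OT 0 h 0 min; Tue reg 6 h 47 min / OT 0 h 0 min; Wed reg 5 h 7 min / OT 0 h 0 min; Thu reg 8 h 1 min / OT 0 h 0 min.
Totals: regular 24 h 52 min, overtime 0 h 0 min.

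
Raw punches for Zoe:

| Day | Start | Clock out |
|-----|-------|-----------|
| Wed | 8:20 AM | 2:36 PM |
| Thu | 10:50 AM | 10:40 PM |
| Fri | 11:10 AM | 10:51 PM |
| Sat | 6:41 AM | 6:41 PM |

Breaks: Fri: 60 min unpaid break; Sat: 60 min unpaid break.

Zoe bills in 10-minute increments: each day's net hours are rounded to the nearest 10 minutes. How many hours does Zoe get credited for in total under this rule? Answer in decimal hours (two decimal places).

39.83 hours

Wed: 8:20 AM–2:36 PM = 6 h 16 min → rounds to 6 h 20 min
Thu: 10:50 AM–10:40 PM = 11 h 50 min → rounds to 11 h 50 min
Fri: 11:10 AM–10:51 PM = 11 h 41 min − 60 min = 10 h 41 min → rounds to 10 h 40 min
Sat: 6:41 AM–6:41 PM = 12 h 0 min − 60 min = 11 h 0 min → rounds to 11 h 0 min
Total credited: 39 h 50 min.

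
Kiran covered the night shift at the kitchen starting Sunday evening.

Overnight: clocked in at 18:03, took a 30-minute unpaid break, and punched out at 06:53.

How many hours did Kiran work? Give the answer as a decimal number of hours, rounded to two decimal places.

12.33 hours

Overnight: 18:03 → midnight = 5 h 57 min; midnight → 06:53 = 6 h 53 min; span 12 h 50 min; less 30 min break → 12 h 20 min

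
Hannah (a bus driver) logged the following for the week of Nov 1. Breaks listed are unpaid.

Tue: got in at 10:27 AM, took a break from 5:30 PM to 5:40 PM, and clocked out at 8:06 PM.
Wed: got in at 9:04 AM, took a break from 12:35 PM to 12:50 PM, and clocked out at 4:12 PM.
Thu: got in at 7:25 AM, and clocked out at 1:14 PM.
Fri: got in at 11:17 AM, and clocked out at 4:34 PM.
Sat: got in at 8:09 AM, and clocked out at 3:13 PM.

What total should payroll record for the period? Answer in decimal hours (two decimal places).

Tue: 10:27 AM–8:06 PM = 9 h 39 min; less 10 min break → 9 h 29 min
Wed: 9:04 AM–4:12 PM = 7 h 8 min; less 15 min break → 6 h 53 min
Thu: 7:25 AM–1:14 PM = 5 h 49 min
Fri: 11:17 AM–4:34 PM = 5 h 17 min
Sat: 8:09 AM–3:13 PM = 7 h 4 min
Total: 9 h 29 min + 6 h 53 min + 5 h 49 min + 5 h 17 min + 7 h 4 min = 34 h 32 min.

34.53 hours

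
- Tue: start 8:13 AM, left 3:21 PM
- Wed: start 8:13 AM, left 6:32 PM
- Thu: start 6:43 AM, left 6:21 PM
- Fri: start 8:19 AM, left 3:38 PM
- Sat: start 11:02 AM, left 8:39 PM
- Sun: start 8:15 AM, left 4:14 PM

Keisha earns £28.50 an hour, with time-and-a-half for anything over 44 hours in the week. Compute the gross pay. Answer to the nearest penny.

Tue: 8:13 AM–3:21 PM = 7 h 8 min
Wed: 8:13 AM–6:32 PM = 10 h 19 min
Thu: 6:43 AM–6:21 PM = 11 h 38 min
Fri: 8:19 AM–3:38 PM = 7 h 19 min
Sat: 11:02 AM–8:39 PM = 9 h 37 min
Sun: 8:15 AM–4:14 PM = 7 h 59 min
Total worked: 54 h 0 min = 3240 min.
Regular 44 h 0 min = 2640 min at £28.50/h; overtime 10 h 0 min = 600 min at £42.75/h.
Pay = (2640 × £28.50 + 600 × £42.75) ÷ 60 = £1681.50.

£1681.50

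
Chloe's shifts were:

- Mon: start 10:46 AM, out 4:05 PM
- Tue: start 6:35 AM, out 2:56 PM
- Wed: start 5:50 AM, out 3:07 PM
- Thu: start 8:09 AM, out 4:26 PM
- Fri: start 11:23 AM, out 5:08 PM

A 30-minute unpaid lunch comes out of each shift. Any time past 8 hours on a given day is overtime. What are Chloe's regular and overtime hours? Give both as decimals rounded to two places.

Regular 33.70 hours, overtime 0.78 hours

Mon: 10:46 AM–4:05 PM = 5 h 19 min; less 30 min break → 4 h 49 min
Tue: 6:35 AM–2:56 PM = 8 h 21 min; less 30 min break → 7 h 51 min
Wed: 5:50 AM–3:07 PM = 9 h 17 min; less 30 min break → 8 h 47 min
Thu: 8:09 AM–4:26 PM = 8 h 17 min; less 30 min break → 7 h 47 min
Fri: 11:23 AM–5:08 PM = 5 h 45 min; less 30 min break → 5 h 15 min
Mon reg 4 h 49 min / OT 0 h 0 min; Tue reg 7 h 51 min / OT 0 h 0 min; Wed reg 8 h 0 min / OT 0 h 47 min; Thu reg 7 h 47 min / OT 0 h 0 min; Fri reg 5 h 15 min / OT 0 h 0 min.
Totals: regular 33 h 42 min, overtime 0 h 47 min.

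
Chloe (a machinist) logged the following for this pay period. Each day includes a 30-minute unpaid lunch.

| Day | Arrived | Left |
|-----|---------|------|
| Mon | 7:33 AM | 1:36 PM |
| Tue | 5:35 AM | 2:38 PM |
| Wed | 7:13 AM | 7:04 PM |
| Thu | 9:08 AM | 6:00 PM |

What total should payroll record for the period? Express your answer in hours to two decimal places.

Mon: 7:33 AM–1:36 PM = 6 h 3 min; less 30 min break → 5 h 33 min
Tue: 5:35 AM–2:38 PM = 9 h 3 min; less 30 min break → 8 h 33 min
Wed: 7:13 AM–7:04 PM = 11 h 51 min; less 30 min break → 11 h 21 min
Thu: 9:08 AM–6:00 PM = 8 h 52 min; less 30 min break → 8 h 22 min
Total: 5 h 33 min + 8 h 33 min + 11 h 21 min + 8 h 22 min = 33 h 49 min.

33.82 hours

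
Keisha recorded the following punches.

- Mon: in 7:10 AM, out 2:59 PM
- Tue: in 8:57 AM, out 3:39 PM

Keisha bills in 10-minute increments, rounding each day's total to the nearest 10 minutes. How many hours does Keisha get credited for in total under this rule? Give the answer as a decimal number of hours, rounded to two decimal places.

14.50 hours

Mon: 7:10 AM–2:59 PM = 7 h 49 min → rounds to 7 h 50 min
Tue: 8:57 AM–3:39 PM = 6 h 42 min → rounds to 6 h 40 min
Total credited: 14 h 30 min.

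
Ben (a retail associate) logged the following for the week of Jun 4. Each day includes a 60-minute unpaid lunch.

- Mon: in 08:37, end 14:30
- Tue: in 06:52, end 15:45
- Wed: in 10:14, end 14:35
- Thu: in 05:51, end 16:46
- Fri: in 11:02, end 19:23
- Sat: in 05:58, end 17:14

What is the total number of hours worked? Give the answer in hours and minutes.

Mon: 08:37–14:30 = 5 h 53 min; less 60 min break → 4 h 53 min
Tue: 06:52–15:45 = 8 h 53 min; less 60 min break → 7 h 53 min
Wed: 10:14–14:35 = 4 h 21 min; less 60 min break → 3 h 21 min
Thu: 05:51–16:46 = 10 h 55 min; less 60 min break → 9 h 55 min
Fri: 11:02–19:23 = 8 h 21 min; less 60 min break → 7 h 21 min
Sat: 05:58–17:14 = 11 h 16 min; less 60 min break → 10 h 16 min
Total: 4 h 53 min + 7 h 53 min + 3 h 21 min + 9 h 55 min + 7 h 21 min + 10 h 16 min = 43 h 39 min.

43 h 39 min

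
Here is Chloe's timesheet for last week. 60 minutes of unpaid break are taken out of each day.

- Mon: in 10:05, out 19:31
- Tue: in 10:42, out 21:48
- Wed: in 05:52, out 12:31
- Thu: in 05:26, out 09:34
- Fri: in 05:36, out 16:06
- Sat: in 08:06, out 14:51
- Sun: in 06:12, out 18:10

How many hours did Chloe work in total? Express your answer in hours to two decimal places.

Mon: 10:05–19:31 = 9 h 26 min; less 60 min break → 8 h 26 min
Tue: 10:42–21:48 = 11 h 6 min; less 60 min break → 10 h 6 min
Wed: 05:52–12:31 = 6 h 39 min; less 60 min break → 5 h 39 min
Thu: 05:26–09:34 = 4 h 8 min; less 60 min break → 3 h 8 min
Fri: 05:36–16:06 = 10 h 30 min; less 60 min break → 9 h 30 min
Sat: 08:06–14:51 = 6 h 45 min; less 60 min break → 5 h 45 min
Sun: 06:12–18:10 = 11 h 58 min; less 60 min break → 10 h 58 min
Total: 8 h 26 min + 10 h 6 min + 5 h 39 min + 3 h 8 min + 9 h 30 min + 5 h 45 min + 10 h 58 min = 53 h 32 min.

53.53 hours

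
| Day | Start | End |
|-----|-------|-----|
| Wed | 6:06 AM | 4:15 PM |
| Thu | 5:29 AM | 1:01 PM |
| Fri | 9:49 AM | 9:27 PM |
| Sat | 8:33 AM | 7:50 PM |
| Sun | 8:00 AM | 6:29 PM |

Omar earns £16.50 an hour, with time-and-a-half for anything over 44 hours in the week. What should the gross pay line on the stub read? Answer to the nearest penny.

Wed: 6:06 AM–4:15 PM = 10 h 9 min
Thu: 5:29 AM–1:01 PM = 7 h 32 min
Fri: 9:49 AM–9:27 PM = 11 h 38 min
Sat: 8:33 AM–7:50 PM = 11 h 17 min
Sun: 8:00 AM–6:29 PM = 10 h 29 min
Total worked: 51 h 5 min = 3065 min.
Regular 44 h 0 min = 2640 min at £16.50/h; overtime 7 h 5 min = 425 min at £24.75/h.
Pay = (2640 × £16.50 + 425 × £24.75) ÷ 60 = £901.31.

£901.31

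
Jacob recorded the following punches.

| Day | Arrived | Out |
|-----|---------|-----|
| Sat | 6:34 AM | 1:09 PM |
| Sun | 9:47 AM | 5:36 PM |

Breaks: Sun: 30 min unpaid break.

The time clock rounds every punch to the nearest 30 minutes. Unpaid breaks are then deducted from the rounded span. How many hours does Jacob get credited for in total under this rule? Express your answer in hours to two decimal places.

Sat: in 6:34 AM→6:30 AM, out 1:09 PM→1:00 PM; 6 h 30 min
Sun: in 9:47 AM→10:00 AM, out 5:36 PM→5:30 PM; 7 h 30 min − 30 min = 7 h 0 min
Total credited: 13 h 30 min.

13.50 hours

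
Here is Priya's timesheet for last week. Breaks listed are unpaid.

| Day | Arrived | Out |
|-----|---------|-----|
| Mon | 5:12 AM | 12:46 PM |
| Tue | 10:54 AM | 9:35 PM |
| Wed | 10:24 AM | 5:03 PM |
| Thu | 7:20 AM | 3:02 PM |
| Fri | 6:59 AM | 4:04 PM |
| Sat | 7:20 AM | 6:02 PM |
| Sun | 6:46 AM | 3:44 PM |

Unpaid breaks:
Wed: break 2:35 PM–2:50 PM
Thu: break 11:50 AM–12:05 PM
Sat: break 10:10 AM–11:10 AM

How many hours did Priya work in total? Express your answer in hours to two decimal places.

59.85 hours

Mon: 5:12 AM–12:46 PM = 7 h 34 min
Tue: 10:54 AM–9:35 PM = 10 h 41 min
Wed: 10:24 AM–5:03 PM = 6 h 39 min; less 15 min break → 6 h 24 min
Thu: 7:20 AM–3:02 PM = 7 h 42 min; less 15 min break → 7 h 27 min
Fri: 6:59 AM–4:04 PM = 9 h 5 min
Sat: 7:20 AM–6:02 PM = 10 h 42 min; less 60 min break → 9 h 42 min
Sun: 6:46 AM–3:44 PM = 8 h 58 min
Total: 7 h 34 min + 10 h 41 min + 6 h 24 min + 7 h 27 min + 9 h 5 min + 9 h 42 min + 8 h 58 min = 59 h 51 min.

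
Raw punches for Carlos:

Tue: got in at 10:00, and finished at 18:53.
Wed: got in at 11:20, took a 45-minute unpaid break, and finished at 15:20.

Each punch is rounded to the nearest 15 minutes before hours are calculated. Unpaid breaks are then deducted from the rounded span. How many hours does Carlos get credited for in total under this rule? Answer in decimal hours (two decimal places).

12.25 hours

Tue: in 10:00→10:00, out 18:53→19:00; 9 h 0 min
Wed: in 11:20→11:15, out 15:20→15:15; 4 h 0 min − 45 min = 3 h 15 min
Total credited: 12 h 15 min.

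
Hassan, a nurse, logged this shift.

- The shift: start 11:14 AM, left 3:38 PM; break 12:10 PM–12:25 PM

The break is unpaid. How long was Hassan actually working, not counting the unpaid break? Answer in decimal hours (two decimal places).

The shift: 11:14 AM–3:38 PM = 4 h 24 min; less 15 min break → 4 h 9 min

4.15 hours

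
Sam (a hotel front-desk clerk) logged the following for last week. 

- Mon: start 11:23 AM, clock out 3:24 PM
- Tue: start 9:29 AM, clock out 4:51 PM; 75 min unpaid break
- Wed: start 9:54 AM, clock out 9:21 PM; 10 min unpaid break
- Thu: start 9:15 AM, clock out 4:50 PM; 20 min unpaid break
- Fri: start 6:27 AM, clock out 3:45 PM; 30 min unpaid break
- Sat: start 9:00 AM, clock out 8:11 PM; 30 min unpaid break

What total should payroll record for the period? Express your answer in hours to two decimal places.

Mon: 11:23 AM–3:24 PM = 4 h 1 min
Tue: 9:29 AM–4:51 PM = 7 h 22 min; less 75 min break → 6 h 7 min
Wed: 9:54 AM–9:21 PM = 11 h 27 min; less 10 min break → 11 h 17 min
Thu: 9:15 AM–4:50 PM = 7 h 35 min; less 20 min break → 7 h 15 min
Fri: 6:27 AM–3:45 PM = 9 h 18 min; less 30 min break → 8 h 48 min
Sat: 9:00 AM–8:11 PM = 11 h 11 min; less 30 min break → 10 h 41 min
Total: 4 h 1 min + 6 h 7 min + 11 h 17 min + 7 h 15 min + 8 h 48 min + 10 h 41 min = 48 h 9 min.

48.15 hours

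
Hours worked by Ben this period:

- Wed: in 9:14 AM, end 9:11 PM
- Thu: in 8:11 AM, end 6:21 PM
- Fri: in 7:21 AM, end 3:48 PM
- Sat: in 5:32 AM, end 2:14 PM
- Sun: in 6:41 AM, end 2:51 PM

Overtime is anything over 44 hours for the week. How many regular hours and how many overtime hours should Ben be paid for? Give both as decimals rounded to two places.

Regular 44.00 hours, overtime 3.43 hours

Wed: 9:14 AM–9:11 PM = 11 h 57 min
Thu: 8:11 AM–6:21 PM = 10 h 10 min
Fri: 7:21 AM–3:48 PM = 8 h 27 min
Sat: 5:32 AM–2:14 PM = 8 h 42 min
Sun: 6:41 AM–2:51 PM = 8 h 10 min
Total worked: 47 h 26 min = 47.43 h.
Threshold 44 h → overtime 3 h 26 min, regular 44 h 0 min.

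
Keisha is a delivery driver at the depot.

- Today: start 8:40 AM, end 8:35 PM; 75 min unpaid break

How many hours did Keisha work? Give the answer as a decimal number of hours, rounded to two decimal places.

Today: 8:40 AM–8:35 PM = 11 h 55 min; less 75 min break → 10 h 40 min

10.67 hours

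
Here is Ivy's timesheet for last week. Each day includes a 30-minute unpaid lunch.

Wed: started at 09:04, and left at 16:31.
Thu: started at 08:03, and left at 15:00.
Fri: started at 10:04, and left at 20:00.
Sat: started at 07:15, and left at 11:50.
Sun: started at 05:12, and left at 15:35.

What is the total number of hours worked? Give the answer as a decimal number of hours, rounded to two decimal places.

36.80 hours

Wed: 09:04–16:31 = 7 h 27 min; less 30 min break → 6 h 57 min
Thu: 08:03–15:00 = 6 h 57 min; less 30 min break → 6 h 27 min
Fri: 10:04–20:00 = 9 h 56 min; less 30 min break → 9 h 26 min
Sat: 07:15–11:50 = 4 h 35 min; less 30 min break → 4 h 5 min
Sun: 05:12–15:35 = 10 h 23 min; less 30 min break → 9 h 53 min
Total: 6 h 57 min + 6 h 27 min + 9 h 26 min + 4 h 5 min + 9 h 53 min = 36 h 48 min.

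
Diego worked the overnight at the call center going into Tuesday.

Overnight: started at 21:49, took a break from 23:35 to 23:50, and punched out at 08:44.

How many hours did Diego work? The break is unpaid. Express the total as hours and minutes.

10 h 40 min

Overnight: 21:49 → midnight = 2 h 11 min; midnight → 08:44 = 8 h 44 min; span 10 h 55 min; less 15 min break → 10 h 40 min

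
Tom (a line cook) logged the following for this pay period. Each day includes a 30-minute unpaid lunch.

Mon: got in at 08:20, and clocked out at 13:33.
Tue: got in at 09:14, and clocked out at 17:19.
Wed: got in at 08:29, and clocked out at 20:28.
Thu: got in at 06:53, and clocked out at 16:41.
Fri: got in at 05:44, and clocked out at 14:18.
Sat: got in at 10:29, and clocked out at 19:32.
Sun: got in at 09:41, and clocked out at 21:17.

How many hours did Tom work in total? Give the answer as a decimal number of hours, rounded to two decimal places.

60.80 hours

Mon: 08:20–13:33 = 5 h 13 min; less 30 min break → 4 h 43 min
Tue: 09:14–17:19 = 8 h 5 min; less 30 min break → 7 h 35 min
Wed: 08:29–20:28 = 11 h 59 min; less 30 min break → 11 h 29 min
Thu: 06:53–16:41 = 9 h 48 min; less 30 min break → 9 h 18 min
Fri: 05:44–14:18 = 8 h 34 min; less 30 min break → 8 h 4 min
Sat: 10:29–19:32 = 9 h 3 min; less 30 min break → 8 h 33 min
Sun: 09:41–21:17 = 11 h 36 min; less 30 min break → 11 h 6 min
Total: 4 h 43 min + 7 h 35 min + 11 h 29 min + 9 h 18 min + 8 h 4 min + 8 h 33 min + 11 h 6 min = 60 h 48 min.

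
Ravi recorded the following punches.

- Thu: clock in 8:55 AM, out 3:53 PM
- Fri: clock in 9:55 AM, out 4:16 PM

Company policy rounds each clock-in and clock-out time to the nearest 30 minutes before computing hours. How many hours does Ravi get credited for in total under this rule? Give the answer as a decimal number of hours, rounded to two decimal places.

13.50 hours

Thu: in 8:55 AM→9:00 AM, out 3:53 PM→4:00 PM; 7 h 0 min
Fri: in 9:55 AM→10:00 AM, out 4:16 PM→4:30 PM; 6 h 30 min
Total credited: 13 h 30 min.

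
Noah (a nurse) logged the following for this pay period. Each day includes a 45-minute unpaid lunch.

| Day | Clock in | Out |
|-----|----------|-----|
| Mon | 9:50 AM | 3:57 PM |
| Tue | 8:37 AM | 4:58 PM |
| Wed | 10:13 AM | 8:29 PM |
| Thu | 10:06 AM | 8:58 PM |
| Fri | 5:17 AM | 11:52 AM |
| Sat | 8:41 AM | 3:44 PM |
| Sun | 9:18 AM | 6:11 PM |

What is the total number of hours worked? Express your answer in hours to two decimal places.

Mon: 9:50 AM–3:57 PM = 6 h 7 min; less 45 min break → 5 h 22 min
Tue: 8:37 AM–4:58 PM = 8 h 21 min; less 45 min break → 7 h 36 min
Wed: 10:13 AM–8:29 PM = 10 h 16 min; less 45 min break → 9 h 31 min
Thu: 10:06 AM–8:58 PM = 10 h 52 min; less 45 min break → 10 h 7 min
Fri: 5:17 AM–11:52 AM = 6 h 35 min; less 45 min break → 5 h 50 min
Sat: 8:41 AM–3:44 PM = 7 h 3 min; less 45 min break → 6 h 18 min
Sun: 9:18 AM–6:11 PM = 8 h 53 min; less 45 min break → 8 h 8 min
Total: 5 h 22 min + 7 h 36 min + 9 h 31 min + 10 h 7 min + 5 h 50 min + 6 h 18 min + 8 h 8 min = 52 h 52 min.

52.87 hours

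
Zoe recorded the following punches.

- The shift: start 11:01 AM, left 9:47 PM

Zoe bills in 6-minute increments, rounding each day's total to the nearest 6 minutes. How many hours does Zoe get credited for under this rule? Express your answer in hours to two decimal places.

The shift: 11:01 AM–9:47 PM = 10 h 46 min → rounds to 10 h 48 min

10.80 hours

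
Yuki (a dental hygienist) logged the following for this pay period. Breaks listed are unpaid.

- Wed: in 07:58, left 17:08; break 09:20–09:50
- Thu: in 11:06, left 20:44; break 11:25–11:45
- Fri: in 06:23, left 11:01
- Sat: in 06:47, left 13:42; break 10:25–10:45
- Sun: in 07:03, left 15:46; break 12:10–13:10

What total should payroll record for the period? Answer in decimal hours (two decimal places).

Wed: 07:58–17:08 = 9 h 10 min; less 30 min break → 8 h 40 min
Thu: 11:06–20:44 = 9 h 38 min; less 20 min break → 9 h 18 min
Fri: 06:23–11:01 = 4 h 38 min
Sat: 06:47–13:42 = 6 h 55 min; less 20 min break → 6 h 35 min
Sun: 07:03–15:46 = 8 h 43 min; less 60 min break → 7 h 43 min
Total: 8 h 40 min + 9 h 18 min + 4 h 38 min + 6 h 35 min + 7 h 43 min = 36 h 54 min.

36.90 hours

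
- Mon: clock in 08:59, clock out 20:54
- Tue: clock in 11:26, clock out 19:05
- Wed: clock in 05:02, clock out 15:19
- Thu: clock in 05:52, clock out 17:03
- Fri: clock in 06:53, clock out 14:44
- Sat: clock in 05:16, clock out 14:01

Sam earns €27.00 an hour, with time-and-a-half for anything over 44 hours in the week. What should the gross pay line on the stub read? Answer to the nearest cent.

Mon: 08:59–20:54 = 11 h 55 min
Tue: 11:26–19:05 = 7 h 39 min
Wed: 05:02–15:19 = 10 h 17 min
Thu: 05:52–17:03 = 11 h 11 min
Fri: 06:53–14:44 = 7 h 51 min
Sat: 05:16–14:01 = 8 h 45 min
Total worked: 57 h 38 min = 3458 min.
Regular 44 h 0 min = 2640 min at €27.00/h; overtime 13 h 38 min = 818 min at €40.50/h.
Pay = (2640 × €27.00 + 818 × €40.50) ÷ 60 = €1740.15.

€1740.15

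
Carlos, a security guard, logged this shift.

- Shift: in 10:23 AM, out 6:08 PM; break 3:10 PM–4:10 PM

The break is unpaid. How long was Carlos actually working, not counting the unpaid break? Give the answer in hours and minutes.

Shift: 10:23 AM–6:08 PM = 7 h 45 min; less 60 min break → 6 h 45 min

6 h 45 min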